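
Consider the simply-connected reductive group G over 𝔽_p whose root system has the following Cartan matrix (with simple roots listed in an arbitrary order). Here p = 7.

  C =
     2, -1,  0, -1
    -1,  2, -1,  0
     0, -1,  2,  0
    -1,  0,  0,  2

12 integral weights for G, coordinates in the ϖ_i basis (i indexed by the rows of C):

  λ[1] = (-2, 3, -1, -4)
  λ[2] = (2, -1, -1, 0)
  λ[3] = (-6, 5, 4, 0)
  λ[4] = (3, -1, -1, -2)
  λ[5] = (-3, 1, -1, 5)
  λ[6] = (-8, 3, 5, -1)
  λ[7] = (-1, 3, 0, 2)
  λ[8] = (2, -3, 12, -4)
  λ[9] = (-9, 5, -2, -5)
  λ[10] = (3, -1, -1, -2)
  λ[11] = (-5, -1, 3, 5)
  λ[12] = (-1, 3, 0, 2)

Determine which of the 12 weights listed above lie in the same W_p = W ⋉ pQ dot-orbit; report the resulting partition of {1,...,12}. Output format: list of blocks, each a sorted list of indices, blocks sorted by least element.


Cartan matrix: type A_4 (|W|=120); un-permuting the 4 rows.

Alcove-folded reps (p=7, 12 weights, presented ϖ-order):

  λ_1+ρ ↦ (3, 0, 0, 1) · λ_2+ρ ↦ (3, 0, 0, 1) · λ_3+ρ ↦ (1, 1, 1, 0) · λ_4+ρ ↦ (3, 0, 0, 1) · λ_5+ρ ↦ (2, 0, 0, 4) · λ_6+ρ ↦ (3, 0, 0, 1) · λ_7+ρ ↦ (0, 4, 0, 2) · λ_8+ρ ↦ (0, 4, 0, 2) · λ_9+ρ ↦ (1, 1, 1, 0) · λ_10+ρ ↦ (3, 0, 0, 1) · λ_11+ρ ↦ (0, 4, 0, 2) · λ_12+ρ ↦ (0, 4, 0, 2)

4 distinct reps among the 12 weights ⇒ 4 W_7-linkage classes:

[[1, 2, 4, 6, 10], [3, 9], [5], [7, 8, 11, 12]]


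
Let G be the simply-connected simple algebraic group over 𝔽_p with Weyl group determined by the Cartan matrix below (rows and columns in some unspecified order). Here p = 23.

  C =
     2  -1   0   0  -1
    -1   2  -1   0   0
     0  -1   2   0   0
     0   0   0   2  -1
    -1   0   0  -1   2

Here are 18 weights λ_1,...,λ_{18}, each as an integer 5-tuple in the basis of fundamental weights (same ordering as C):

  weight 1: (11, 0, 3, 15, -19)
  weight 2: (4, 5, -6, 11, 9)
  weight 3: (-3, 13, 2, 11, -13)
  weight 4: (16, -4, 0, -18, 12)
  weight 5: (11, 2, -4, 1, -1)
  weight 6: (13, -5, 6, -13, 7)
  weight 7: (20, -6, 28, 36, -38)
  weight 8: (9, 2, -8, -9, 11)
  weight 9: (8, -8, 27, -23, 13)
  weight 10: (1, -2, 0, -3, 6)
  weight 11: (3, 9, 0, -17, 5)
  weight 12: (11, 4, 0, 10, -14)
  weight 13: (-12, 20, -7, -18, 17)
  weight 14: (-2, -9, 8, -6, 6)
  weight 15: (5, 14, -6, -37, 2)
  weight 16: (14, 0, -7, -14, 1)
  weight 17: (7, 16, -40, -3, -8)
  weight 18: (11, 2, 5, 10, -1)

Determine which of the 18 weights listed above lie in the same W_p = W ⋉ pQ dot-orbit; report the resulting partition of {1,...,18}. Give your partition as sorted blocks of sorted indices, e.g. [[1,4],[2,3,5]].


Root system A_5: the 5×5 matrix C matches after relabeling.

Alcove-folded reps (p=23, 18 weights, presented ϖ-order):

  λ_1 → (1, 4, 1, 2, 10)
  λ_2 → (1, 4, 1, 2, 10)
  λ_3 → (12, 0, 3, 2, 0)
  λ_4 → (6, 4, 1, 6, 4)
  λ_5 → (12, 0, 3, 2, 0)
  λ_6 → (6, 4, 1, 6, 4)
  λ_7 → (1, 1, 0, 2, 5)
  λ_8 → (6, 4, 1, 6, 4)
  λ_9 → (1, 1, 0, 2, 5)
  λ_10 → (1, 1, 0, 2, 5)
  λ_11 → (6, 4, 1, 6, 4)
  λ_12 → (1, 4, 1, 2, 10)
  λ_13 → (1, 4, 1, 2, 10)
  λ_14 → (1, 1, 0, 2, 5)
  λ_15 → (6, 4, 1, 6, 4)
  λ_16 → (1, 4, 1, 2, 10)
  λ_17 → (1, 1, 0, 2, 5)
  λ_18 → (12, 0, 3, 2, 0)

Grouping the 18 weights by Ā_23-representative: 4 linkage classes.

[[1, 2, 12, 13, 16], [3, 5, 18], [4, 6, 8, 11, 15], [7, 9, 10, 14, 17]]


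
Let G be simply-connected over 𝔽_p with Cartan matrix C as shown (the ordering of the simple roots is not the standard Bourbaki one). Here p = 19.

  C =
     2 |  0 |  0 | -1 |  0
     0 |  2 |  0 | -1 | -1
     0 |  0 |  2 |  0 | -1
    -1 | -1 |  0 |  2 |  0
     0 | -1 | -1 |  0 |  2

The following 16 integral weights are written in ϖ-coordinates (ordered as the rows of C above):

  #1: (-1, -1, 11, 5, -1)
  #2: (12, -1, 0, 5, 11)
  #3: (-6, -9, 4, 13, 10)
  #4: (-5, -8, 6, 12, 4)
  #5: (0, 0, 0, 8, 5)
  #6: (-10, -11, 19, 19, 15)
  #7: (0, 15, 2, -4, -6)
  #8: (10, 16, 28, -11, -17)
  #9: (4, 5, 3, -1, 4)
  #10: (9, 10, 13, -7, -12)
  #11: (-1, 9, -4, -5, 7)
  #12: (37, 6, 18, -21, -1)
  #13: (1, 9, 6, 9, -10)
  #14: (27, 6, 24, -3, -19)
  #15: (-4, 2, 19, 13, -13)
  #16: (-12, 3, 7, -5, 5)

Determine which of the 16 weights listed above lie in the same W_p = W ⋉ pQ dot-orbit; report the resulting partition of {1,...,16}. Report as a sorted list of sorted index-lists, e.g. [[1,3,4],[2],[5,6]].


Root system A_5: the 5×5 matrix C matches after relabeling.

Each λ_j+ρ reduced to Ā_19; 5-tuples below use C's row order:

  λ_1+ρ ↦ (0, 0, 12, 6, 0) · λ_2+ρ ↦ (0, 0, 12, 6, 0) · λ_3+ρ ↦ (2, 8, 2, 1, 3) · λ_4+ρ ↦ (4, 5, 5, 2, 2) · λ_5+ρ ↦ (1, 1, 1, 9, 6) · λ_6+ρ ↦ (1, 1, 1, 9, 6) · λ_7+ρ ↦ (2, 8, 2, 1, 3) · λ_8+ρ ↦ (1, 1, 1, 9, 6) · λ_9+ρ ↦ (4, 6, 3, 0, 5) · λ_10+ρ ↦ (4, 6, 3, 0, 5) · λ_11+ρ ↦ (4, 6, 3, 0, 5) · λ_12+ρ ↦ (0, 0, 12, 6, 0) · λ_13+ρ ↦ (1, 1, 1, 9, 6) · λ_14+ρ ↦ (4, 5, 5, 2, 2) · λ_15+ρ ↦ (2, 8, 2, 1, 3) · λ_16+ρ ↦ (4, 6, 3, 0, 5)

The 16 indices split into 5 linkage classes (same alcove rep ⇔ same W_19-dot-orbit):

[[1, 2, 12], [3, 7, 15], [4, 14], [5, 6, 8, 13], [9, 10, 11, 16]]


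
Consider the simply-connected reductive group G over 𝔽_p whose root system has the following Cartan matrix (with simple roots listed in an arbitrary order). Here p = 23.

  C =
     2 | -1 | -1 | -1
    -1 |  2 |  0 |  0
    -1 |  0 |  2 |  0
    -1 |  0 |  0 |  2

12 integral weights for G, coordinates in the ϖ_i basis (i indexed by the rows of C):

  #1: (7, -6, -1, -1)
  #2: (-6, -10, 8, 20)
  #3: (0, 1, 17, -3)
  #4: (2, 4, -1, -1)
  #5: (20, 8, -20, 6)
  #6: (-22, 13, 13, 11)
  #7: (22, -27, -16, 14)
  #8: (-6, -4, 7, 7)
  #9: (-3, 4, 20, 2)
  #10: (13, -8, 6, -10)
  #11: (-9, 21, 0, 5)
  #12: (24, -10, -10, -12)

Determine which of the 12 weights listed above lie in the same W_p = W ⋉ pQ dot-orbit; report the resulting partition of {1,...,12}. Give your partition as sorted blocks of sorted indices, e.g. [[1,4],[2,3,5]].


C ↔ D_4 under row/col permutation; |W(D_4)| = 192.

Folding the 12 weights λ_j+ρ into Ā_23 (reps in the given 4-coord order):

    1: (3, 5, 0, 0)
    2: (2, 5, 5, 7)
    3: (1, 1, 17, 1)
    4: (3, 5, 0, 0)
    5: (2, 5, 5, 7)
    6: (2, 5, 5, 7)
    7: (3, 5, 0, 0)
    8: (3, 5, 0, 0)
    9: (1, 1, 17, 1)
    10: (2, 5, 5, 7)
    11: (1, 13, 6, 1)
    12: (2, 5, 5, 7)

Linkage partition of the 12 weights (4 classes, p=23):

[[1, 4, 7, 8], [2, 5, 6, 10, 12], [3, 9], [11]]


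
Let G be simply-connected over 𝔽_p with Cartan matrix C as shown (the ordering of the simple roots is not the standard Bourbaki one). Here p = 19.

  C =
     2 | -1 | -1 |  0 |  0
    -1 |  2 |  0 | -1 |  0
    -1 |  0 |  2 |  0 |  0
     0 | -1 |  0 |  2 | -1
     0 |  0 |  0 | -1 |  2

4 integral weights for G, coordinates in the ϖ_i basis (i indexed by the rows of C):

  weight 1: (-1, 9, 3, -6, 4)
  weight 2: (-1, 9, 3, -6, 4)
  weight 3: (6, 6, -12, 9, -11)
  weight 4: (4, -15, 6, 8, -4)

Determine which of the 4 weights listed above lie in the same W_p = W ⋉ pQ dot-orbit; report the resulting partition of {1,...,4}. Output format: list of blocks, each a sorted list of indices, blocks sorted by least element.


C ↔ A_5 under row/col permutation; |W(A_5)| = 720.

Alcove-folded reps (p=19, 4 weights, presented ϖ-order):

    [1] (0, 5, 4, 5, 0)
    [2] (0, 5, 4, 5, 0)
    [3] (4, 3, 2, 0, 5)
    [4] (4, 3, 2, 0, 5)

Grouping the 4 weights by Ā_19-representative: 2 linkage classes.

[[1, 2], [3, 4]]


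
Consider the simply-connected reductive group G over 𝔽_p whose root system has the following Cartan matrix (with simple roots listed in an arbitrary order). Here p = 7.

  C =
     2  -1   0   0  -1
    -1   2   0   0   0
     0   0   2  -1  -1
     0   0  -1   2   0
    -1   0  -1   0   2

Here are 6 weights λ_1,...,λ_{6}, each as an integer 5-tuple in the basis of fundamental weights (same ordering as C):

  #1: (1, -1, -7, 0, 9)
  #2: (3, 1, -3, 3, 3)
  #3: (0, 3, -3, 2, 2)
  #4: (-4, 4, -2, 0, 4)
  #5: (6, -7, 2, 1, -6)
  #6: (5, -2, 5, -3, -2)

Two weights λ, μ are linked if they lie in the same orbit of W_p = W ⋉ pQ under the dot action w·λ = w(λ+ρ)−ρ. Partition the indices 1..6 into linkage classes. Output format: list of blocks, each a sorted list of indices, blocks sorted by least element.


Root system A_5: the 5×5 matrix C matches after relabeling.

Alcove-folded reps (p=7, 6 weights, presented ϖ-order):

  λ_1+ρ ↦ (3, 2, 1, 0, 1)
  λ_2+ρ ↦ (1, 2, 1, 1, 1)
  λ_3+ρ ↦ (1, 2, 1, 1, 1)
  λ_4+ρ ↦ (3, 2, 1, 0, 1)
  λ_5+ρ ↦ (3, 2, 1, 0, 1)
  λ_6+ρ ↦ (1, 2, 1, 1, 1)

The 6 indices split into 2 linkage classes (same alcove rep ⇔ same W_7-dot-orbit):

[[1, 4, 5], [2, 3, 6]]


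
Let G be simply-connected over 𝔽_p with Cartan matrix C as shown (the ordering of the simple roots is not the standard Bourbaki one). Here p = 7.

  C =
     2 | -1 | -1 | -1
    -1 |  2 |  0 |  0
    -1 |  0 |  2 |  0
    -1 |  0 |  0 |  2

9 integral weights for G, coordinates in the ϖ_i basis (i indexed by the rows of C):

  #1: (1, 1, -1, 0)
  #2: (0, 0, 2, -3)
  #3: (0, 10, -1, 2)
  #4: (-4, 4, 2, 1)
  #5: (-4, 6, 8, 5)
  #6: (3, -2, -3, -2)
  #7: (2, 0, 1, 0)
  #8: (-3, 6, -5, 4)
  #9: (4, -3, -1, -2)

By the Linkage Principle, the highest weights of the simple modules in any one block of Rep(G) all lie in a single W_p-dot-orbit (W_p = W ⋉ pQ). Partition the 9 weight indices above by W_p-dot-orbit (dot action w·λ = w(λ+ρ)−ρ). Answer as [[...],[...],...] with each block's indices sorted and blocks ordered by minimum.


D_4 Cartan matrix, 4 simple roots permuted; ρ=(1,1,1,1).

Each λ_j+ρ reduced to Ā_7; 4-tuples below use C's row order:

  [1] (2, 2, 0, 1);  [2] (1, 0, 2, 1);  [3] (0, 1, 2, 1);  [4] (2, 2, 0, 1);  [5] (1, 0, 2, 1);  [6] (0, 1, 2, 1);  [7] (0, 1, 2, 1);  [8] (0, 1, 2, 1);  [9] (2, 2, 0, 1)

Linkage partition of the 9 weights (3 classes, p=7):

[[1, 4, 9], [2, 5], [3, 6, 7, 8]]


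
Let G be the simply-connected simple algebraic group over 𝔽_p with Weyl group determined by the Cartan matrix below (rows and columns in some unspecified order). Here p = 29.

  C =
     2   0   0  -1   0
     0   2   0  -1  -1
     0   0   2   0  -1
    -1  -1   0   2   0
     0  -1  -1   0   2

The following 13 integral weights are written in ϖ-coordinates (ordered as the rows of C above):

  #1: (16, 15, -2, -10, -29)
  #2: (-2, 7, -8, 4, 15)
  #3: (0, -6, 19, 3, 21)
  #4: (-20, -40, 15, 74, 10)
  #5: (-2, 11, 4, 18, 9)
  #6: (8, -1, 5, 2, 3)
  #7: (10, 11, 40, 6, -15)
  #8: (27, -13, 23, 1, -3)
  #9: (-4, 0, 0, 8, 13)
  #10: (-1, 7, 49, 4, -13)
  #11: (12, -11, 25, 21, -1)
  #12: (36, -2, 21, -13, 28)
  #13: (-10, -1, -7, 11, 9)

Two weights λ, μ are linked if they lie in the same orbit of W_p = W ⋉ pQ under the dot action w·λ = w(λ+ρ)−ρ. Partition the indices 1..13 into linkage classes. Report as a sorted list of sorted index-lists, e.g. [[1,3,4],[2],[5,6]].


Root system A_5: the 5×5 matrix C matches after relabeling.

Folding the 13 weights λ_j+ρ into Ā_29 (reps in the given 5-coord order):

  λ_1 → (1, 8, 7, 4, 9)
  λ_2 → (1, 8, 7, 4, 9)
  λ_3 → (1, 8, 7, 4, 9)
  λ_4 → (5, 10, 1, 2, 1)
  λ_5 → (5, 10, 1, 2, 1)
  λ_6 → (9, 0, 6, 3, 4)
  λ_7 → (5, 10, 1, 2, 1)
  λ_8 → (5, 10, 1, 2, 1)
  λ_9 → (3, 1, 1, 6, 14)
  λ_10 → (1, 8, 7, 4, 9)
  λ_11 → (9, 0, 6, 3, 4)
  λ_12 → (1, 8, 7, 4, 9)
  λ_13 → (9, 0, 6, 3, 4)

These 13 weights hit 4 W_29-dot-orbits; sizes (5, 4, 3, 1):

[[1, 2, 3, 10, 12], [4, 5, 7, 8], [6, 11, 13], [9]]


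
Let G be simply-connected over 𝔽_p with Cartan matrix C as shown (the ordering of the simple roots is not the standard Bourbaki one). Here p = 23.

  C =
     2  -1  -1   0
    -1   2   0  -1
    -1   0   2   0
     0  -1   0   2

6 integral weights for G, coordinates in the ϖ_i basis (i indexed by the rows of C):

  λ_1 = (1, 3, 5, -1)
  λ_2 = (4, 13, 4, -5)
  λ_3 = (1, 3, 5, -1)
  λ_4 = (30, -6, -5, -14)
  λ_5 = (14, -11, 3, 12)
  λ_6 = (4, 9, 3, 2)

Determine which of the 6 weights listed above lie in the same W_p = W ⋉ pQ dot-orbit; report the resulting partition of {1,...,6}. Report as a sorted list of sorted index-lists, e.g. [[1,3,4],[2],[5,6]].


Root system A_4: the 4×4 matrix C matches after relabeling.

λ_j+ρ reflected into Ā_23 (⟨·,θ^∨⟩≤23); 4-tuples as given:

  λ_1+ρ ↦ (2, 4, 6, 0) · λ_2+ρ ↦ (5, 10, 4, 3) · λ_3+ρ ↦ (2, 4, 6, 0) · λ_4+ρ ↦ (5, 10, 4, 3) · λ_5+ρ ↦ (5, 10, 4, 3) · λ_6+ρ ↦ (5, 10, 4, 3)

Grouping the 6 weights by Ā_23-representative: 2 linkage classes.

[[1, 3], [2, 4, 5, 6]]


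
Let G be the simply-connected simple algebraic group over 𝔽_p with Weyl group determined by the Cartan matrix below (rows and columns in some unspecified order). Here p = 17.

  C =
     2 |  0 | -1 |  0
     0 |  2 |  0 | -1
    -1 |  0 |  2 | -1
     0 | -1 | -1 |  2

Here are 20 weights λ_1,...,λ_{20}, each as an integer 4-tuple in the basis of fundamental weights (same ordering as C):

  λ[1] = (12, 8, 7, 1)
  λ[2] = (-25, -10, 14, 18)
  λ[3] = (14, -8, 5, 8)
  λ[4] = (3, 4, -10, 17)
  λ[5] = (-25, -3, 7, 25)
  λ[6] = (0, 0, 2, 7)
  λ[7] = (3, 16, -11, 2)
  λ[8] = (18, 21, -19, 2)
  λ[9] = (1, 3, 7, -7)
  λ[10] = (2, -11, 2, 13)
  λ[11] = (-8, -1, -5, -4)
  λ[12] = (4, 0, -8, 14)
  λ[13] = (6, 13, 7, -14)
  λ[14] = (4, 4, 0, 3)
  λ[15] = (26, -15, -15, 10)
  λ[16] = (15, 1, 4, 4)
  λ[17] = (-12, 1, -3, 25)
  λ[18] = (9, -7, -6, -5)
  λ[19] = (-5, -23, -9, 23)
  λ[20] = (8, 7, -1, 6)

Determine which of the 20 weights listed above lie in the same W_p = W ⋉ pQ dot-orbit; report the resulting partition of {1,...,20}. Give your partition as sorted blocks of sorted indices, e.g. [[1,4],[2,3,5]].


Type A_4, rank 4, |W|=120; reorder rows/cols to standard.

λ_j+ρ reflected into Ā_17 (⟨·,θ^∨⟩≤17); 4-tuples as given:

    1: (2, 2, 2, 4)
    2: (2, 1, 0, 7)
    3: (2, 2, 2, 4)
    4: (1, 1, 3, 8)
    5: (2, 1, 0, 7)
    6: (1, 1, 3, 8)
    7: (0, 7, 3, 4)
    8: (2, 1, 5, 8)
    9: (2, 2, 2, 4)
    10: (0, 7, 3, 4)
    11: (0, 7, 3, 4)
    12: (2, 1, 5, 8)
    13: (2, 1, 5, 8)
    14: (5, 5, 1, 4)
    15: (0, 7, 3, 4)
    16: (5, 5, 1, 4)
    17: (2, 2, 2, 4)
    18: (5, 5, 1, 4)
    19: (5, 5, 1, 4)
    20: (2, 1, 0, 7)

6 distinct reps among the 20 weights ⇒ 6 W_17-linkage classes:

[[1, 3, 9, 17], [2, 5, 20], [4, 6], [7, 10, 11, 15], [8, 12, 13], [14, 16, 18, 19]]


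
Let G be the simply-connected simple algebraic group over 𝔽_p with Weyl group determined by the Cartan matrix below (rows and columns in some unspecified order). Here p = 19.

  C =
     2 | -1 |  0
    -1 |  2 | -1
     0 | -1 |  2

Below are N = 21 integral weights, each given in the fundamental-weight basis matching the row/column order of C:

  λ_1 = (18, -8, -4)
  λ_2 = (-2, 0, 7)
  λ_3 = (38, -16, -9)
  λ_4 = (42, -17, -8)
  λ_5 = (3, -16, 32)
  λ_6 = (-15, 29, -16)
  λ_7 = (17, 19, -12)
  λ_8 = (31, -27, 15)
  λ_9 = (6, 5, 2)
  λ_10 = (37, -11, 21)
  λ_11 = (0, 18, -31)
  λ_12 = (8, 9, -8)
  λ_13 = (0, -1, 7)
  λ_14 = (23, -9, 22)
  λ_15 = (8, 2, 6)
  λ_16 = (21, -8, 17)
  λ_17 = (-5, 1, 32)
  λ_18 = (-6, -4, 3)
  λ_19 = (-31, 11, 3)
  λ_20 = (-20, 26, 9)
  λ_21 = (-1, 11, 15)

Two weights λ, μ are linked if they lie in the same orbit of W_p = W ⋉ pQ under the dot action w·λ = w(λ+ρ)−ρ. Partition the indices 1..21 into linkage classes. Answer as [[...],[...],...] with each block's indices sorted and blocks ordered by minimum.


Type A_3, rank 3, |W|=24; reorder rows/cols to standard.

Ā_19 reps of the 21 weights (A_3, coords as presented):

  [1] (9, 3, 7);  [2] (1, 0, 8);  [3] (3, 1, 4);  [4] (1, 4, 3);  [5] (3, 1, 4);  [6] (3, 1, 4);  [7] (1, 0, 8);  [8] (7, 6, 3);  [9] (7, 6, 3);  [10] (9, 3, 7);  [11] (1, 0, 8);  [12] (9, 3, 7);  [13] (1, 0, 8);  [14] (3, 1, 4);  [15] (9, 3, 7);  [16] (1, 4, 3);  [17] (2, 12, 3);  [18] (3, 1, 4);  [19] (1, 4, 3);  [20] (1, 0, 8);  [21] (9, 3, 7)

The 21 indices split into 6 linkage classes (same alcove rep ⇔ same W_19-dot-orbit):

[[1, 10, 12, 15, 21], [2, 7, 11, 13, 20], [3, 5, 6, 14, 18], [4, 16, 19], [8, 9], [17]]


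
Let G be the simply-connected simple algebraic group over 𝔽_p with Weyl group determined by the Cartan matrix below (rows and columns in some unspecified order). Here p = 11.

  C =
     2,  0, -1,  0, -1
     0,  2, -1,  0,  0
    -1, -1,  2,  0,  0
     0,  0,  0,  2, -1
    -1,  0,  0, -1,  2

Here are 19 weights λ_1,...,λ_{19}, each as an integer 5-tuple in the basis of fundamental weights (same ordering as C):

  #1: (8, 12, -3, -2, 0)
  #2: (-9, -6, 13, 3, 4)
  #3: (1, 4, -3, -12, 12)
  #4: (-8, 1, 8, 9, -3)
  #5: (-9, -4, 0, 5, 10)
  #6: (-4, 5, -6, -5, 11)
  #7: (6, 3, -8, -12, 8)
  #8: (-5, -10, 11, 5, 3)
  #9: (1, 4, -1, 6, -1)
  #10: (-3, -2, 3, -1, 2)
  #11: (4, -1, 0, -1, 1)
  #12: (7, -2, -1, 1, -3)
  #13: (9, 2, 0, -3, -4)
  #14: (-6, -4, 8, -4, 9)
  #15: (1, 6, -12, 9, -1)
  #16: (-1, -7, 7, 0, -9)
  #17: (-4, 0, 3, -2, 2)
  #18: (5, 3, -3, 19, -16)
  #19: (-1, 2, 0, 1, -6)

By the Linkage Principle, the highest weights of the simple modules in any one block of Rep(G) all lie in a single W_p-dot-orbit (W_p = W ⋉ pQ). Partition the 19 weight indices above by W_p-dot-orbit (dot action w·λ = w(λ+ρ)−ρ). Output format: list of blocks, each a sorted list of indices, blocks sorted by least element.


A_5 Cartan matrix, 5 simple roots permuted; ρ=(1,1,1,1,1).

Folding the 19 weights λ_j+ρ into Ā_11 (reps in the given 5-coord order):

  [1] (2, 1, 0, 0, 7)
  [2] (5, 1, 1, 3, 0)
  [3] (2, 2, 0, 4, 0)
  [4] (2, 1, 0, 0, 7)
  [5] (2, 1, 1, 0, 1)
  [6] (5, 1, 1, 3, 0)
  [7] (2, 2, 0, 4, 0)
  [8] (2, 1, 1, 0, 1)
  [9] (2, 2, 0, 4, 0)
  [10] (2, 1, 1, 0, 1)
  [11] (5, 0, 1, 0, 2)
  [12] (5, 0, 1, 0, 2)
  [13] (5, 0, 1, 0, 2)
  [14] (5, 0, 1, 0, 2)
  [15] (2, 1, 0, 0, 7)
  [16] (5, 0, 1, 0, 2)
  [17] (2, 1, 1, 0, 1)
  [18] (2, 2, 0, 4, 0)
  [19] (2, 1, 1, 0, 1)

Grouping the 19 weights by Ā_11-representative: 5 linkage classes.

[[1, 4, 15], [2, 6], [3, 7, 9, 18], [5, 8, 10, 17, 19], [11, 12, 13, 14, 16]]


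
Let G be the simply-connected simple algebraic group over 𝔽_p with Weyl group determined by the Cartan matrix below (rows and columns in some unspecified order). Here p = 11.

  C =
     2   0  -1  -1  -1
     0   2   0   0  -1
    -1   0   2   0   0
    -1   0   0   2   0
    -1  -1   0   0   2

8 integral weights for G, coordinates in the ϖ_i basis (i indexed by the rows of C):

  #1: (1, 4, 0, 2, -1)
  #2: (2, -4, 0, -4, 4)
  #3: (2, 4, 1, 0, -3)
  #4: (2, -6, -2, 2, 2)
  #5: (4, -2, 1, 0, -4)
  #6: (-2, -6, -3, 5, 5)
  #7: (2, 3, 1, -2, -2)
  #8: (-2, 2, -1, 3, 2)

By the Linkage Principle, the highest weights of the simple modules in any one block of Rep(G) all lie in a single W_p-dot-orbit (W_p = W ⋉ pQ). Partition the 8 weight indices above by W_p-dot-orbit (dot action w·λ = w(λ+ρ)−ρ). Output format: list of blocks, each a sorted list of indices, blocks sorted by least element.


Cartan matrix: type D_5 (|W|=1920); un-permuting the 5 rows.

Folding the 8 weights λ_j+ρ into Ā_11 (reps in the given 5-coord order):

  [1] (0, 3, 1, 3, 2)
  [2] (0, 3, 1, 3, 2)
  [3] (1, 3, 2, 1, 1)
  [4] (0, 3, 1, 3, 2)
  [5] (1, 3, 2, 1, 1)
  [6] (0, 3, 1, 3, 2)
  [7] (1, 3, 2, 1, 1)
  [8] (0, 3, 1, 3, 2)

The 8 indices split into 2 linkage classes (same alcove rep ⇔ same W_11-dot-orbit):

[[1, 2, 4, 6, 8], [3, 5, 7]]


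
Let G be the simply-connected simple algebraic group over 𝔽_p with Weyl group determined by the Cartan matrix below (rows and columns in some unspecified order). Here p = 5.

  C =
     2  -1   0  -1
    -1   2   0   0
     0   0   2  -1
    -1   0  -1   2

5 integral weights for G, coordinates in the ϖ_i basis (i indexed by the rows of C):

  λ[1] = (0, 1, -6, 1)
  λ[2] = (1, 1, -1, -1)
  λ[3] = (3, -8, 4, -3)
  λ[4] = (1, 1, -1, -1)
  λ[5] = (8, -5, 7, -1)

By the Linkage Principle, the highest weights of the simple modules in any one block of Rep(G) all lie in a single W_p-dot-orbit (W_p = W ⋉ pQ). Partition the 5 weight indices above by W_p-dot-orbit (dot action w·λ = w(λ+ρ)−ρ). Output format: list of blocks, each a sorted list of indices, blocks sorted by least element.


Type A_4, rank 4, |W|=120; reorder rows/cols to standard.

Alcove-folded reps (p=5, 5 weights, presented ϖ-order):

  λ_1 → (2, 0, 2, 1);  λ_2 → (2, 2, 0, 0);  λ_3 → (2, 0, 2, 1);  λ_4 → (2, 2, 0, 0);  λ_5 → (2, 2, 0, 0)

Linkage partition of the 5 weights (2 classes, p=5):

[[1, 3], [2, 4, 5]]


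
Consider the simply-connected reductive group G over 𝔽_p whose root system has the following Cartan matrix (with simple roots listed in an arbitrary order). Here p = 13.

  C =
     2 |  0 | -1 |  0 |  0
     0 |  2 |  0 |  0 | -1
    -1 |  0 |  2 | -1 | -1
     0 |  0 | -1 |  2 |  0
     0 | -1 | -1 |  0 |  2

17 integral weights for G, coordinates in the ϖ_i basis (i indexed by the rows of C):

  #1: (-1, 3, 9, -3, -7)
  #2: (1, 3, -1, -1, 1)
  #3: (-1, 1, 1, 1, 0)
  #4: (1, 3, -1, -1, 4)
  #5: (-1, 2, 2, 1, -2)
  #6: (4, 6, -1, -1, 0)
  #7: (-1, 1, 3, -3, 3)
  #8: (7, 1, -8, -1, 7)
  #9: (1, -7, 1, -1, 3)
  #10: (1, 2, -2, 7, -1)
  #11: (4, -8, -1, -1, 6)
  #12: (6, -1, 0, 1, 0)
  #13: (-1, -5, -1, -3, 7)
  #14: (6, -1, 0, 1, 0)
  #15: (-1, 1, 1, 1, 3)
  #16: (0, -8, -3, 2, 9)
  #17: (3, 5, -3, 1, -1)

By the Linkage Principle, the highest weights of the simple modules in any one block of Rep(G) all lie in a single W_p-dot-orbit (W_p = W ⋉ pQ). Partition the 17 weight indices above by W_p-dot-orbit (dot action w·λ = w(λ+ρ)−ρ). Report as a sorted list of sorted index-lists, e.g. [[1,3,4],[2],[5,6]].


C ↔ D_5 under row/col permutation; |W(D_5)| = 1920.

Alcove-folded reps (p=13, 17 weights, presented ϖ-order):

  [1] (0, 2, 2, 2, 1)
  [2] (2, 4, 0, 0, 2)
  [3] (0, 2, 2, 2, 1)
  [4] (2, 4, 0, 0, 2)
  [5] (0, 2, 2, 2, 1)
  [6] (5, 7, 0, 0, 0)
  [7] (0, 2, 2, 2, 1)
  [8] (1, 2, 0, 7, 1)
  [9] (2, 4, 0, 0, 2)
  [10] (1, 2, 0, 7, 1)
  [11] (5, 7, 0, 0, 0)
  [12] (7, 0, 1, 2, 1)
  [13] (2, 4, 0, 0, 2)
  [14] (7, 0, 1, 2, 1)
  [15] (0, 2, 2, 2, 1)
  [16] (1, 7, 1, 1, 1)
  [17] (2, 4, 0, 0, 2)

These 17 weights hit 6 W_13-dot-orbits; sizes (5, 5, 2, 2, 2, 1):

[[1, 3, 5, 7, 15], [2, 4, 9, 13, 17], [6, 11], [8, 10], [12, 14], [16]]


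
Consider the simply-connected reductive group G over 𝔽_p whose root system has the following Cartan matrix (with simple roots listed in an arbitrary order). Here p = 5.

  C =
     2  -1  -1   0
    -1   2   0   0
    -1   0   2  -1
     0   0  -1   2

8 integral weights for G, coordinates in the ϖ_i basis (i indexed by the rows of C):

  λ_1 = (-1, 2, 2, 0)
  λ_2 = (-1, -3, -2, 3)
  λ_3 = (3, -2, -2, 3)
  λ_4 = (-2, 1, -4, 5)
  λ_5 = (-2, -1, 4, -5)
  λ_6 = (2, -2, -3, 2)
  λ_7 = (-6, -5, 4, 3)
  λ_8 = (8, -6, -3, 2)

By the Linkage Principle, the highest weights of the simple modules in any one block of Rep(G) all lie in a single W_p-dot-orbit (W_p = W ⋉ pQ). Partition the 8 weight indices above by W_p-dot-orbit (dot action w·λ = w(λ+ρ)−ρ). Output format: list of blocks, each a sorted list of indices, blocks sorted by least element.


A_4 Cartan matrix, 4 simple roots permuted; ρ=(1,1,1,1).

Each λ_j+ρ reduced to Ā_5; 4-tuples below use C's row order:

  1: (0, 1, 2, 1);  2: (0, 1, 2, 1);  3: (1, 1, 1, 1);  4: (1, 1, 1, 1);  5: (0, 1, 0, 4);  6: (0, 1, 2, 1);  7: (0, 1, 0, 4);  8: (0, 0, 2, 2)

These 8 weights hit 4 W_5-dot-orbits; sizes (3, 2, 2, 1):

[[1, 2, 6], [3, 4], [5, 7], [8]]


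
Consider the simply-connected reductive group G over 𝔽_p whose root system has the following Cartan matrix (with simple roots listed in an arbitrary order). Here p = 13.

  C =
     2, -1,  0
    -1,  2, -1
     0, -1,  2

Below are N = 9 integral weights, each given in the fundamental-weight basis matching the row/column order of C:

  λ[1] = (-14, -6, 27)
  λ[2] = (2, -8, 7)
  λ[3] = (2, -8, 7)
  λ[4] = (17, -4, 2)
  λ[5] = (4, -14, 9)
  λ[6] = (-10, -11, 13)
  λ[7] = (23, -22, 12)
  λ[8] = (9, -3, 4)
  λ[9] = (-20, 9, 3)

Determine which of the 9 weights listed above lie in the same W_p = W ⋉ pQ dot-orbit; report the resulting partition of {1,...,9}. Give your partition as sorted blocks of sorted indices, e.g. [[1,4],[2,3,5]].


C ↔ A_3 under row/col permutation; |W(A_3)| = 24.

Folding the 9 weights λ_j+ρ into Ā_13 (reps in the given 3-coord order):

  λ_1 → (8, 2, 3);  λ_2 → (4, 3, 1);  λ_3 → (4, 3, 1);  λ_4 → (8, 2, 3);  λ_5 → (8, 2, 3);  λ_6 → (4, 3, 1);  λ_7 → (8, 2, 3);  λ_8 → (8, 2, 3);  λ_9 → (4, 3, 1)

The 9 indices split into 2 linkage classes (same alcove rep ⇔ same W_13-dot-orbit):

[[1, 4, 5, 7, 8], [2, 3, 6, 9]]


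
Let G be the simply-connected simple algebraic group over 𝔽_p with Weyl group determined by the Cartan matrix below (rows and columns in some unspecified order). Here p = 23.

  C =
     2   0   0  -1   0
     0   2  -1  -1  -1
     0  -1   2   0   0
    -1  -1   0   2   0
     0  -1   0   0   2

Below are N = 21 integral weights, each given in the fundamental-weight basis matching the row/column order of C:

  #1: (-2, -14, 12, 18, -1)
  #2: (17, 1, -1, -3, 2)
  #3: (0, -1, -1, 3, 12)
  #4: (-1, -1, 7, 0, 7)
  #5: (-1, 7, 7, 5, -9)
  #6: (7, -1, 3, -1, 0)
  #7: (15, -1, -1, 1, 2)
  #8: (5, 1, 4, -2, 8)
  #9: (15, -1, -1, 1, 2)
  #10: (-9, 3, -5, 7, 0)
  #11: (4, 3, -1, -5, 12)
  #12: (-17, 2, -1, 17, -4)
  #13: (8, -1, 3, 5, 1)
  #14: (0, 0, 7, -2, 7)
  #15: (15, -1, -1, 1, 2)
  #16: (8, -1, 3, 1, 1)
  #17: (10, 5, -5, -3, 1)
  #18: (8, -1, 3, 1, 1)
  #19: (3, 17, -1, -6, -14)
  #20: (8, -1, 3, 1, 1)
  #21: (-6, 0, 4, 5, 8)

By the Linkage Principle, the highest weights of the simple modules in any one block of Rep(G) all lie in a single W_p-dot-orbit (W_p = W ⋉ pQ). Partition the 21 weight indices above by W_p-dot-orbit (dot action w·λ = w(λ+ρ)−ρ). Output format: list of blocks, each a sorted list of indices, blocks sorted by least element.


Type D_5, rank 5, |W|=1920; reorder rows/cols to standard.

Each λ_j+ρ reduced to Ā_23; 5-tuples below use C's row order:

    [1] (1, 0, 0, 4, 13)
    [2] (16, 0, 0, 2, 3)
    [3] (1, 0, 0, 4, 13)
    [4] (0, 0, 8, 1, 8)
    [5] (0, 0, 8, 1, 8)
    [6] (8, 0, 4, 0, 1)
    [7] (16, 0, 0, 2, 3)
    [8] (5, 1, 5, 1, 9)
    [9] (16, 0, 0, 2, 3)
    [10] (8, 0, 4, 0, 1)
    [11] (1, 0, 0, 4, 13)
    [12] (16, 0, 0, 2, 3)
    [13] (9, 0, 4, 2, 2)
    [14] (0, 0, 8, 1, 8)
    [15] (16, 0, 0, 2, 3)
    [16] (9, 0, 4, 2, 2)
    [17] (9, 0, 4, 2, 2)
    [18] (9, 0, 4, 2, 2)
    [19] (1, 0, 0, 4, 13)
    [20] (9, 0, 4, 2, 2)
    [21] (5, 1, 5, 1, 9)

Grouping the 21 weights by Ā_23-representative: 6 linkage classes.

[[1, 3, 11, 19], [2, 7, 9, 12, 15], [4, 5, 14], [6, 10], [8, 21], [13, 16, 17, 18, 20]]


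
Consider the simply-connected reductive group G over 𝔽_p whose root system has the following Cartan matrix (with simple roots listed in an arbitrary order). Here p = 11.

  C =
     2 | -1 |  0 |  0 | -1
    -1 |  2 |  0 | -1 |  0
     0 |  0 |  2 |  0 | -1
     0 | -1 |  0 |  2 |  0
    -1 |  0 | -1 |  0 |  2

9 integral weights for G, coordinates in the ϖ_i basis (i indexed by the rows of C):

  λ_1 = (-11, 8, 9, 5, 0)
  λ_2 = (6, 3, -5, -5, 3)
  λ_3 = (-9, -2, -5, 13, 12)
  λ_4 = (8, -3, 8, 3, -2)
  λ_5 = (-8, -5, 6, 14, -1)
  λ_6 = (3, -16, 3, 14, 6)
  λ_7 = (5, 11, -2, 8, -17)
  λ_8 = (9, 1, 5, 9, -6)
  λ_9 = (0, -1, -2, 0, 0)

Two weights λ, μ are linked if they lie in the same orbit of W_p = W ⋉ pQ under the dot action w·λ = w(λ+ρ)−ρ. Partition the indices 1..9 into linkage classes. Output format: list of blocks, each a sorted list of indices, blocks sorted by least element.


Dynkin diagram of C (from the 8 off-diagonal −1 entries): A_5.

W_11-reps of the 9 weights in Ā_11 (same 5-coord order as C):

  [1] (0, 1, 4, 0, 5) · [2] (7, 0, 0, 0, 0) · [3] (2, 4, 0, 2, 1) · [4] (2, 4, 0, 2, 1) · [5] (7, 0, 0, 0, 0) · [6] (7, 0, 0, 0, 0) · [7] (0, 1, 4, 0, 5) · [8] (0, 1, 4, 0, 5) · [9] (1, 0, 1, 1, 0)

4 distinct reps among the 9 weights ⇒ 4 W_11-linkage classes:

[[1, 7, 8], [2, 5, 6], [3, 4], [9]]


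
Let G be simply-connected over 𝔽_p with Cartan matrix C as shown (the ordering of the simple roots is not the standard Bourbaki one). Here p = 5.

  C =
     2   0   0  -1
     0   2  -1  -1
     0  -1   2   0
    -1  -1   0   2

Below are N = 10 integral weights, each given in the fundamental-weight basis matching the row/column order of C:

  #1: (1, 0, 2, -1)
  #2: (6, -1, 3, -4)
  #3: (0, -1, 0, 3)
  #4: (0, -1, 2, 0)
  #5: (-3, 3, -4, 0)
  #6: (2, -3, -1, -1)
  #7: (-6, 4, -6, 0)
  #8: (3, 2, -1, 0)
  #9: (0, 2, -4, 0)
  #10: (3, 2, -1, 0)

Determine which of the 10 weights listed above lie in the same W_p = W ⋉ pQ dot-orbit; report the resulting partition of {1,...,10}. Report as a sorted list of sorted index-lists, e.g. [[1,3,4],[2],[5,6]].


Root system A_4: the 4×4 matrix C matches after relabeling.

W_5-reps of the 10 weights in Ā_5 (same 4-coord order as C):

  [1] (1, 1, 2, 0) · [2] (1, 1, 2, 0) · [3] (0, 0, 0, 4) · [4] (1, 0, 3, 1) · [5] (1, 0, 3, 1) · [6] (1, 2, 0, 0) · [7] (0, 4, 0, 0) · [8] (1, 0, 3, 1) · [9] (1, 0, 3, 1) · [10] (1, 0, 3, 1)

Grouping the 10 weights by Ā_5-representative: 5 linkage classes.

[[1, 2], [3], [4, 5, 8, 9, 10], [6], [7]]


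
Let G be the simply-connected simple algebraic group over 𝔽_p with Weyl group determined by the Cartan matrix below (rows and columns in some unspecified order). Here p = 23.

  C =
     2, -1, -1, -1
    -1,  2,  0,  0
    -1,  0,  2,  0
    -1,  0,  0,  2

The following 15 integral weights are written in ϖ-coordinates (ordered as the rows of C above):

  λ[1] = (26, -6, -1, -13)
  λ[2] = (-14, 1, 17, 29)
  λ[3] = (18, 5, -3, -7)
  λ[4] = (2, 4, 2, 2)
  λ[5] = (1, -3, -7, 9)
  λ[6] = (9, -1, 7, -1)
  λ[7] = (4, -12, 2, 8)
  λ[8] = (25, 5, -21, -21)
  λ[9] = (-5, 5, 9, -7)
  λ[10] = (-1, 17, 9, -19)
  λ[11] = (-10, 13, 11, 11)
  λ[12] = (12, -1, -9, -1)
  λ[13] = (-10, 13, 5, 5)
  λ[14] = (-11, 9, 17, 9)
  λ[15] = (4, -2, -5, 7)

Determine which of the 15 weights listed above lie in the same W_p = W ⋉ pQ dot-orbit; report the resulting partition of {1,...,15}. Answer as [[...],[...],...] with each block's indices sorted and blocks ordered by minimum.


Cartan matrix: type D_4 (|W|=192); un-permuting the 4 rows.

Ā_23 reps of the 15 weights (D_4, coords as presented):

    λ_1+ρ ↦ (0, 1, 4, 8)
    λ_2+ρ ↦ (4, 1, 7, 5)
    λ_3+ρ ↦ (2, 4, 0, 4)
    λ_4+ρ ↦ (3, 5, 3, 3)
    λ_5+ρ ↦ (2, 4, 0, 4)
    λ_6+ρ ↦ (5, 0, 8, 0)
    λ_7+ρ ↦ (3, 5, 3, 3)
    λ_8+ρ ↦ (3, 5, 3, 3)
    λ_9+ρ ↦ (2, 4, 0, 4)
    λ_10+ρ ↦ (5, 0, 8, 0)
    λ_11+ρ ↦ (3, 5, 3, 3)
    λ_12+ρ ↦ (5, 0, 8, 0)
    λ_13+ρ ↦ (3, 5, 3, 3)
    λ_14+ρ ↦ (5, 0, 8, 0)
    λ_15+ρ ↦ (0, 1, 4, 8)

Linkage partition of the 15 weights (5 classes, p=23):

[[1, 15], [2], [3, 5, 9], [4, 7, 8, 11, 13], [6, 10, 12, 14]]


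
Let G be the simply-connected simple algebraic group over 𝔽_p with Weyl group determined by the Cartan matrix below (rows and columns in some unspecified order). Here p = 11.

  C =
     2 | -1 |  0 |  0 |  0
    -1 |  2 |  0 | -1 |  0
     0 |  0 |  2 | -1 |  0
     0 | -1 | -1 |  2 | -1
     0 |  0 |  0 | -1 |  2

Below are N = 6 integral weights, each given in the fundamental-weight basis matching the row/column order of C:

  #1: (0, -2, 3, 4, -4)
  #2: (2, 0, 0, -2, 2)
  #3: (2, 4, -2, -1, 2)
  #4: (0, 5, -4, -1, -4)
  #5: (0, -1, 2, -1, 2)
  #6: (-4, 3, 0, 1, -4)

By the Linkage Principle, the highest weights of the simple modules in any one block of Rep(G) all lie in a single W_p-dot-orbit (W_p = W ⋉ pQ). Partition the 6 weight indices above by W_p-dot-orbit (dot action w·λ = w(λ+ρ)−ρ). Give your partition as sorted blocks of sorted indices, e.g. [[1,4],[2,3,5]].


Cartan matrix: type D_5 (|W|=1920); un-permuting the 5 rows.

Each λ_j+ρ reduced to Ā_11; 5-tuples below use C's row order:

  λ_1+ρ ↦ (0, 1, 4, 1, 3);  λ_2+ρ ↦ (3, 0, 0, 1, 2);  λ_3+ρ ↦ (3, 0, 0, 1, 2);  λ_4+ρ ↦ (1, 0, 3, 0, 3);  λ_5+ρ ↦ (1, 0, 3, 0, 3);  λ_6+ρ ↦ (3, 0, 0, 1, 2)

Partition of {1..6} into 3 W_11-dot-orbits:

[[1], [2, 3, 6], [4, 5]]


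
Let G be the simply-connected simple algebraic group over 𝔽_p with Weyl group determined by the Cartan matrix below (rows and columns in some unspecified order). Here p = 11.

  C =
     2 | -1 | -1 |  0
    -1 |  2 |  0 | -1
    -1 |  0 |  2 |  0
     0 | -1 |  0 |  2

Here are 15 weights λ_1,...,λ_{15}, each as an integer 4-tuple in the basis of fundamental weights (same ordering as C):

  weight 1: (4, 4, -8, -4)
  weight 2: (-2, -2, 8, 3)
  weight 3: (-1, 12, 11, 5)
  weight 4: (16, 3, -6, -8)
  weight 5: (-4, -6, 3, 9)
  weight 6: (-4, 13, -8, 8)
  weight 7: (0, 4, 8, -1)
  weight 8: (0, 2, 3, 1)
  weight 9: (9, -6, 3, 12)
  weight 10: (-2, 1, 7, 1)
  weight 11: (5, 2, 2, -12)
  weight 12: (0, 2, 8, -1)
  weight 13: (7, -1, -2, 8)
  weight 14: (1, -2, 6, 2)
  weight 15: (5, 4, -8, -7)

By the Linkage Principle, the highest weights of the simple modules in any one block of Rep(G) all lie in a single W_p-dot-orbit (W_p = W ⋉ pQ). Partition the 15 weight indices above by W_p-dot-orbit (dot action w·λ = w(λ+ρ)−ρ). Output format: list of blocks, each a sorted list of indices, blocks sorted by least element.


Root system A_4: the 4×4 matrix C matches after relabeling.

W_11-reps of the 15 weights in Ā_11 (same 4-coord order as C):

  [1] (2, 0, 5, 3);  [2] (1, 1, 7, 2);  [3] (2, 6, 0, 2);  [4] (1, 3, 4, 2);  [5] (1, 3, 4, 2);  [6] (1, 1, 7, 2);  [7] (1, 1, 5, 4);  [8] (1, 3, 4, 2);  [9] (2, 0, 5, 3);  [10] (1, 1, 7, 2);  [11] (2, 6, 0, 2);  [12] (1, 1, 7, 2);  [13] (2, 0, 5, 3);  [14] (1, 1, 7, 2);  [15] (1, 1, 5, 4)

Partition of {1..15} into 5 W_11-dot-orbits:

[[1, 9, 13], [2, 6, 10, 12, 14], [3, 11], [4, 5, 8], [7, 15]]


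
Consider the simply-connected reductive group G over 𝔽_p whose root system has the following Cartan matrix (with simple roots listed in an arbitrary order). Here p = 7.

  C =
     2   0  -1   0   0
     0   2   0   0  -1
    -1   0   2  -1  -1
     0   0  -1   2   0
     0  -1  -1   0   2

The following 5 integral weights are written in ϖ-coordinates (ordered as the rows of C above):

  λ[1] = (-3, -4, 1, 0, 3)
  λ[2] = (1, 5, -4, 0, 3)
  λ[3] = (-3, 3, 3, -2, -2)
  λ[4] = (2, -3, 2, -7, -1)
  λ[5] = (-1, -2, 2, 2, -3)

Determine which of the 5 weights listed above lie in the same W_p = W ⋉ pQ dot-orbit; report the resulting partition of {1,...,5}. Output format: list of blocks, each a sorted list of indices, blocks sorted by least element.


D_5 Cartan matrix, 5 simple roots permuted; ρ=(1,1,1,1,1).

Each λ_j+ρ reduced to Ā_7; 5-tuples below use C's row order:

  λ_1 → (2, 3, 0, 1, 0) · λ_2 → (2, 3, 0, 1, 0) · λ_3 → (2, 3, 0, 1, 0) · λ_4 → (2, 3, 0, 1, 0) · λ_5 → (0, 2, 0, 3, 1)

The 5 indices split into 2 linkage classes (same alcove rep ⇔ same W_7-dot-orbit):

[[1, 2, 3, 4], [5]]


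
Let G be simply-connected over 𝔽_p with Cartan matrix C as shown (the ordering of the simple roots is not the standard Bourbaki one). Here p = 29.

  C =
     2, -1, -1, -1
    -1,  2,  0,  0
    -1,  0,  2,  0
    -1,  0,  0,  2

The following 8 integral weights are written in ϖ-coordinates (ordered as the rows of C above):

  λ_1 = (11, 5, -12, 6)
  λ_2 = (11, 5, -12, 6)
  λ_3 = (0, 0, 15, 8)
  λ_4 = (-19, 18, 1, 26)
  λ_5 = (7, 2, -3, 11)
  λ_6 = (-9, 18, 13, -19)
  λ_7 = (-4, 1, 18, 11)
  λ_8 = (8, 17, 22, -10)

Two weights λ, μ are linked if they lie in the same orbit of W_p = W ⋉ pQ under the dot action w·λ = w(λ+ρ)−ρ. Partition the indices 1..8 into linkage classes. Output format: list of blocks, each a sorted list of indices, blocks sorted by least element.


C ↔ D_4 under row/col permutation; |W(D_4)| = 192.

λ_j+ρ reflected into Ā_29 (⟨·,θ^∨⟩≤29); 4-tuples as given:

    1: (1, 6, 11, 7)
    2: (1, 6, 11, 7)
    3: (1, 1, 16, 9)
    4: (1, 1, 16, 9)
    5: (6, 3, 2, 12)
    6: (1, 6, 11, 7)
    7: (1, 1, 16, 9)
    8: (6, 3, 2, 12)

Grouping the 8 weights by Ā_29-representative: 3 linkage classes.

[[1, 2, 6], [3, 4, 7], [5, 8]]


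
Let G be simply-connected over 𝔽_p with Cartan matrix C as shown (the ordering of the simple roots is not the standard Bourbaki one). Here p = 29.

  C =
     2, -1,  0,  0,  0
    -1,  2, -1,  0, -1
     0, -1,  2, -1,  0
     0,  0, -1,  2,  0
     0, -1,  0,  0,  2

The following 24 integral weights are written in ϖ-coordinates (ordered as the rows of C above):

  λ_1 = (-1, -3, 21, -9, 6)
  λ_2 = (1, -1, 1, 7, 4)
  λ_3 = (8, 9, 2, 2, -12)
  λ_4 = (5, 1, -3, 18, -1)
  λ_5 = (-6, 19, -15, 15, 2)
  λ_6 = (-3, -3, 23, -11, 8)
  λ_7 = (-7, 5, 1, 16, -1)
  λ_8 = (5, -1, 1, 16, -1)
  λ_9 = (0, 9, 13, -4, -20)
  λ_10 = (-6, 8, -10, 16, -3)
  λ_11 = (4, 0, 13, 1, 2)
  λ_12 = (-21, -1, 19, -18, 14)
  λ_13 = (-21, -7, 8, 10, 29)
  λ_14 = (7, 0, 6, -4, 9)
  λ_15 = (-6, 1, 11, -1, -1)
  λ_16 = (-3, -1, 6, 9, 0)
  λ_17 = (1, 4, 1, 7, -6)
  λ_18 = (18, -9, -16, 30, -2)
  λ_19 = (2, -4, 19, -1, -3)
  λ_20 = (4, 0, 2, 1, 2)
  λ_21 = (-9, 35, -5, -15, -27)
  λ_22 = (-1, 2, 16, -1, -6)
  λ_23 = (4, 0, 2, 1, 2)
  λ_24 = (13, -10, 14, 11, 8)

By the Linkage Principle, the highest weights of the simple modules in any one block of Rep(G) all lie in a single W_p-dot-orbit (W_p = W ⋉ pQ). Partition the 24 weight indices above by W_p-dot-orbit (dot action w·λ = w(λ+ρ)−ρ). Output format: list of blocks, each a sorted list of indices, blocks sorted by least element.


C ↔ D_5 under row/col permutation; |W(D_5)| = 1920.

Alcove-folded reps (p=29, 24 weights, presented ϖ-order):

  λ_1+ρ ↦ (2, 0, 2, 8, 5);  λ_2+ρ ↦ (2, 0, 2, 8, 5);  λ_3+ρ ↦ (8, 1, 2, 3, 10);  λ_4+ρ ↦ (6, 0, 2, 17, 0);  λ_5+ρ ↦ (5, 1, 3, 2, 3);  λ_6+ρ ↦ (2, 0, 2, 8, 5);  λ_7+ρ ↦ (6, 0, 2, 17, 0);  λ_8+ρ ↦ (6, 0, 2, 17, 0);  λ_9+ρ ↦ (8, 1, 2, 3, 10);  λ_10+ρ ↦ (2, 0, 2, 8, 5);  λ_11+ρ ↦ (5, 1, 3, 2, 3);  λ_12+ρ ↦ (2, 0, 9, 0, 3);  λ_13+ρ ↦ (5, 1, 3, 2, 3);  λ_14+ρ ↦ (8, 1, 2, 3, 10);  λ_15+ρ ↦ (2, 0, 9, 0, 3);  λ_16+ρ ↦ (0, 1, 5, 10, 1);  λ_17+ρ ↦ (2, 0, 2, 8, 5);  λ_18+ρ ↦ (8, 1, 2, 3, 10);  λ_19+ρ ↦ (2, 0, 9, 0, 3);  λ_20+ρ ↦ (5, 1, 3, 2, 3);  λ_21+ρ ↦ (8, 1, 2, 3, 10);  λ_22+ρ ↦ (2, 0, 9, 0, 3);  λ_23+ρ ↦ (5, 1, 3, 2, 3);  λ_24+ρ ↦ (2, 0, 9, 0, 3)

The 24 indices split into 6 linkage classes (same alcove rep ⇔ same W_29-dot-orbit):

[[1, 2, 6, 10, 17], [3, 9, 14, 18, 21], [4, 7, 8], [5, 11, 13, 20, 23], [12, 15, 19, 22, 24], [16]]


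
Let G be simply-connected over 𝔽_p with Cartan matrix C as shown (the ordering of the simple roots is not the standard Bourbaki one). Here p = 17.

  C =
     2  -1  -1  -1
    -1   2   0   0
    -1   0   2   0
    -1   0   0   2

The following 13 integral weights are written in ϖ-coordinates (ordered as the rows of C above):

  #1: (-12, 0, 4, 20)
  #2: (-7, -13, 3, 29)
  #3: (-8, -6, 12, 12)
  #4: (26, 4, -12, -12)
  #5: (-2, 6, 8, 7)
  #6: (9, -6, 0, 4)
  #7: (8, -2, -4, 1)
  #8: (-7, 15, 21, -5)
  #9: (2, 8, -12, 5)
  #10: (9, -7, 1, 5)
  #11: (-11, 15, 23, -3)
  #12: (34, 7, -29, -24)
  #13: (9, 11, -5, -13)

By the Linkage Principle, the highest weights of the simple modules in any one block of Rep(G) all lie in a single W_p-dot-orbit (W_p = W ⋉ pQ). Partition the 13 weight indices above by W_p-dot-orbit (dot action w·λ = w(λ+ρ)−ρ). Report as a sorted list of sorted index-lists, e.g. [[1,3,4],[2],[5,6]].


Root system D_4: the 4×4 matrix C matches after relabeling.

W_17-reps of the 13 weights in Ā_17 (same 4-coord order as C):

  1: (1, 5, 1, 5);  2: (3, 7, 1, 1);  3: (3, 7, 1, 1);  4: (3, 7, 1, 1);  5: (5, 1, 3, 2);  6: (1, 5, 1, 5);  7: (5, 1, 3, 2);  8: (1, 5, 1, 5);  9: (5, 1, 3, 2);  10: (1, 5, 1, 5);  11: (3, 7, 1, 1);  12: (5, 1, 3, 2);  13: (1, 5, 1, 5)

These 13 weights hit 3 W_17-dot-orbits; sizes (5, 4, 4):

[[1, 6, 8, 10, 13], [2, 3, 4, 11], [5, 7, 9, 12]]


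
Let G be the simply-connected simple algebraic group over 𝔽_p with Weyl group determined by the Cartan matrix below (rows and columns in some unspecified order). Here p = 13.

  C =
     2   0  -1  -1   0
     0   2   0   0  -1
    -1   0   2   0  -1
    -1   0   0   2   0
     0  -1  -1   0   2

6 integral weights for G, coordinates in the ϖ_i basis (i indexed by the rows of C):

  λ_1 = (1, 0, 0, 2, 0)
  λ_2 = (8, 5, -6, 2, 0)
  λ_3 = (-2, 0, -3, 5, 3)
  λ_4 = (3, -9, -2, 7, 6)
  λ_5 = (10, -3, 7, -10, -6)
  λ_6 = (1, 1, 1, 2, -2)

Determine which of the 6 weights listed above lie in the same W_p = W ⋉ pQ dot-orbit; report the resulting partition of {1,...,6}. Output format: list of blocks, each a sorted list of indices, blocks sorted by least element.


A_5 Cartan matrix, 5 simple roots permuted; ρ=(1,1,1,1,1).

Each λ_j+ρ reduced to Ā_13; 5-tuples below use C's row order:

  λ_1 → (2, 1, 1, 3, 1)
  λ_2 → (4, 1, 1, 2, 4)
  λ_3 → (2, 1, 1, 3, 1)
  λ_4 → (2, 1, 1, 3, 1)
  λ_5 → (2, 1, 1, 3, 1)
  λ_6 → (2, 1, 1, 3, 1)

Grouping the 6 weights by Ā_13-representative: 2 linkage classes.

[[1, 3, 4, 5, 6], [2]]
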